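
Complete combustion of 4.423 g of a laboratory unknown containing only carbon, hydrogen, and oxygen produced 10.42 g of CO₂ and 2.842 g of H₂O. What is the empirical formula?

C3H4O

mol C = 10.42 g CO₂ ÷ 44.009 g/mol = 0.23677 mol
mol H = 2 × 2.842 g H₂O ÷ 18.015 g/mol = 0.31551 mol
mass O = 4.423 − (2.8438 + 0.31804) = 1.2611 g → mol O = 1.2611 ÷ 15.999 = 0.078825 mol
Divide by the smallest (0.078825 mol): C 3.004, H 4.003, O 1.000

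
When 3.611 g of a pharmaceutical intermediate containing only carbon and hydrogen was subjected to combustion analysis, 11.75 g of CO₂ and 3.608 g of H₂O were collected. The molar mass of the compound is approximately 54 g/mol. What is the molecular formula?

mol C = 11.75 g CO₂ ÷ 44.009 g/mol = 0.26699 mol
mol H = 2 × 3.608 g H₂O ÷ 18.015 g/mol = 0.40056 mol
Divide by the smallest (0.26699 mol): C 1.000, H 1.500
Multiplying each by 2 gives whole numbers: C 2.00, H 3.00
Empirical formula: C2H3
Empirical-formula mass = 27.05 g/mol; 54 ÷ 27.05 ≈ 2, so the molecular formula is C4H6.

C4H6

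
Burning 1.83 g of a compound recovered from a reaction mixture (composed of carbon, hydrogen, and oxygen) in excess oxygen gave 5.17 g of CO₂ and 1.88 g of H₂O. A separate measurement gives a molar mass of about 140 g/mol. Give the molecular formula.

C9H16O

mol C = 5.17 g CO₂ ÷ 44.009 g/mol = 0.1175 mol
mol H = 2 × 1.88 g H₂O ÷ 18.015 g/mol = 0.2087 mol
mass O = 1.83 − (1.411 + 0.2104) = 0.2086 g → mol O = 0.2086 ÷ 15.999 = 0.01304 mol
Divide by the smallest (0.01304 mol): C 9.010, H 16.007, O 1.000
Empirical formula: C9H16O
Empirical-formula mass = 140.23 g/mol; 140 ÷ 140.23 ≈ 1, so the molecular formula is C9H16O.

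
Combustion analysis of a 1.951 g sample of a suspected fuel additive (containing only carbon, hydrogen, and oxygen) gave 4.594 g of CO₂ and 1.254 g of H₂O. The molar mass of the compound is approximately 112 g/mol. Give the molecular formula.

mol C = 4.594 g CO₂ ÷ 44.009 g/mol = 0.10439 mol
mol H = 2 × 1.254 g H₂O ÷ 18.015 g/mol = 0.13922 mol
mass O = 1.951 − (1.2538 + 0.14033) = 0.55687 g → mol O = 0.55687 ÷ 15.999 = 0.034806 mol
Divide by the smallest (0.034806 mol): C 2.999, H 4.000, O 1.000
Empirical formula: C3H4O
Empirical-formula mass = 56.06 g/mol; 112 ÷ 56.06 ≈ 2, so the molecular formula is C6H8O2.

C6H8O2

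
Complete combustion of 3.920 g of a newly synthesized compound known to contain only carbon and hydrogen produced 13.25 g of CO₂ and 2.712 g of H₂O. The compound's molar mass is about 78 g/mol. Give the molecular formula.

C6H6

mol C = 13.25 g CO₂ ÷ 44.009 g/mol = 0.30107 mol
mol H = 2 × 2.712 g H₂O ÷ 18.015 g/mol = 0.30108 mol
Divide by the smallest (0.30107 mol): C 1.000, H 1.000
Empirical formula: CH
Empirical-formula mass = 13.02 g/mol; 78 ÷ 13.02 ≈ 6, so the molecular formula is C6H6.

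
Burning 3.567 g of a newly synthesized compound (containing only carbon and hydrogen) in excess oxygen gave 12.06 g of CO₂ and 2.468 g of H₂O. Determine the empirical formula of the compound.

CH

mol C = 12.06 g CO₂ ÷ 44.009 g/mol = 0.27403 mol
mol H = 2 × 2.468 g H₂O ÷ 18.015 g/mol = 0.27399 mol
Divide by the smallest (0.27399 mol): C 1.000, H 1.000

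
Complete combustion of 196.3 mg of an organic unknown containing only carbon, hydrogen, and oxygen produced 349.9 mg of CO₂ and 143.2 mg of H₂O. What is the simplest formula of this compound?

C3H6O2

mol C = 0.3499 g CO₂ ÷ 44.009 g/mol = 0.0079506 mol
mol H = 2 × 0.1432 g H₂O ÷ 18.015 g/mol = 0.015898 mol
mass O = 0.1963 − (0.095495 + 0.016025) = 0.084780 g → mol O = 0.084780 ÷ 15.999 = 0.0052991 mol
Divide by the smallest (0.0052991 mol): C 1.500, H 3.000, O 1.000
Multiplying each by 2 gives whole numbers: C 3.00, H 6.00, O 2.00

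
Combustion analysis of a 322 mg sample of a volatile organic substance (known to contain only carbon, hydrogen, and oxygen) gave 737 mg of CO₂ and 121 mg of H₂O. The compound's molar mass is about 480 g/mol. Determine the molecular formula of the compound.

mol C = 0.737 g CO₂ ÷ 44.009 g/mol = 0.01675 mol
mol H = 2 × 0.121 g H₂O ÷ 18.015 g/mol = 0.01343 mol
mass O = 0.322 − (0.2011 + 0.01354) = 0.1073 g → mol O = 0.1073 ÷ 15.999 = 0.006708 mol
Divide by the smallest (0.006708 mol): C 2.497, H 2.003, O 1.000
Multiplying each by 2 gives whole numbers: C 4.99, H 4.01, O 2.00
Empirical formula: C5H4O2
Empirical-formula mass = 96.08 g/mol; 480 ÷ 96.08 ≈ 5, so the molecular formula is C25H20O10.

C25H20O10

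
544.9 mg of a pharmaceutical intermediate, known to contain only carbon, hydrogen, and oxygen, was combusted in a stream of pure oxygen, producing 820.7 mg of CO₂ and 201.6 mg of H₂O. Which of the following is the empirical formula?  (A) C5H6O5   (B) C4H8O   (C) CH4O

(A) C5H6O5

mol C = 0.8207 g CO₂ ÷ 44.009 g/mol = 0.018648 mol
mol H = 2 × 0.2016 g H₂O ÷ 18.015 g/mol = 0.022381 mol
mass O = 0.5449 − (0.22399 + 0.022560) = 0.29835 g → mol O = 0.29835 ÷ 15.999 = 0.018648 mol
Divide by the smallest (0.018648 mol): C 1.000, H 1.200, O 1.000
Multiplying each by 5 gives whole numbers: C 5.00, H 6.00, O 5.00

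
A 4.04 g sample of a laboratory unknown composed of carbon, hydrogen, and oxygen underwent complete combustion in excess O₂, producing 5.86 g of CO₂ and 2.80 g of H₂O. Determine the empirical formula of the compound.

C3H7O3

mol C = 5.86 g CO₂ ÷ 44.009 g/mol = 0.1332 mol
mol H = 2 × 2.80 g H₂O ÷ 18.015 g/mol = 0.3109 mol
mass O = 4.04 − (1.599 + 0.3133) = 2.127 g → mol O = 2.127 ÷ 15.999 = 0.1330 mol
Divide by the smallest (0.1330 mol): C 1.001, H 2.338, O 1.000
Multiplying each by 3 gives whole numbers: C 3.00, H 7.01, O 3.00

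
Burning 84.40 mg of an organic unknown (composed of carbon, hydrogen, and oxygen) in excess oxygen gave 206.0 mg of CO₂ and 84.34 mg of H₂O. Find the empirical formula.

mol C = 0.2060 g CO₂ ÷ 44.009 g/mol = 0.0046809 mol
mol H = 2 × 0.08434 g H₂O ÷ 18.015 g/mol = 0.0093633 mol
mass O = 0.08440 − (0.056222 + 0.0094382) = 0.018740 g → mol O = 0.018740 ÷ 15.999 = 0.0011713 mol
Divide by the smallest (0.0011713 mol): C 3.996, H 7.994, O 1.000

C4H8O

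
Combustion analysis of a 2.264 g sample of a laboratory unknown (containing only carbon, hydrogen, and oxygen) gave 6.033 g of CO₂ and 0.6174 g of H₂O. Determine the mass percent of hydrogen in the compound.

3.05%

mol C = 6.033 g CO₂ ÷ 44.009 g/mol = 0.13709 mol
mol H = 2 × 0.6174 g H₂O ÷ 18.015 g/mol = 0.068543 mol
mass O = 2.264 − (1.6465 + 0.069091) = 0.54837 g → mol O = 0.54837 ÷ 15.999 = 0.034275 mol
mass % H = 0.069091 g ÷ 2.264 g × 100%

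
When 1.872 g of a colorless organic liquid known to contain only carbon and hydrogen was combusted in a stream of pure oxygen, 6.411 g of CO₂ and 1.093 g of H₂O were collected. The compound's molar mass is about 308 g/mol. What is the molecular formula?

mol C = 6.411 g CO₂ ÷ 44.009 g/mol = 0.14567 mol
mol H = 2 × 1.093 g H₂O ÷ 18.015 g/mol = 0.12134 mol
Divide by the smallest (0.12134 mol): C 1.201, H 1.000
Multiplying each by 5 gives whole numbers: C 6.00, H 5.00
Empirical formula: C6H5
Empirical-formula mass = 77.11 g/mol; 308 ÷ 77.11 ≈ 4, so the molecular formula is C24H20.

C24H20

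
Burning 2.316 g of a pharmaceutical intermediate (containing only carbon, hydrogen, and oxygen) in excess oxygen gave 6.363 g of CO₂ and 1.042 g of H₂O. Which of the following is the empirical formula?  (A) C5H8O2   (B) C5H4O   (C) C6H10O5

(B) C5H4O

mol C = 6.363 g CO₂ ÷ 44.009 g/mol = 0.14458 mol
mol H = 2 × 1.042 g H₂O ÷ 18.015 g/mol = 0.11568 mol
mass O = 2.316 − (1.7366 + 0.11661) = 0.46279 g → mol O = 0.46279 ÷ 15.999 = 0.028926 mol
Divide by the smallest (0.028926 mol): C 4.998, H 3.999, O 1.000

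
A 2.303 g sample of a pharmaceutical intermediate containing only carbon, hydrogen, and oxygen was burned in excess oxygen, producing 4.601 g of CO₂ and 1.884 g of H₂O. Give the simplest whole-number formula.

mol C = 4.601 g CO₂ ÷ 44.009 g/mol = 0.10455 mol
mol H = 2 × 1.884 g H₂O ÷ 18.015 g/mol = 0.20916 mol
mass O = 2.303 − (1.2557 + 0.21083) = 0.83646 g → mol O = 0.83646 ÷ 15.999 = 0.052282 mol
Divide by the smallest (0.052282 mol): C 2.000, H 4.001, O 1.000

C2H4O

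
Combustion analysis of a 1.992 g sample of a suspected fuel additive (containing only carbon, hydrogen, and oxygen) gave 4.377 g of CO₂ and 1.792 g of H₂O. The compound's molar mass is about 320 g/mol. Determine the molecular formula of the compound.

C16H32O6

mol C = 4.377 g CO₂ ÷ 44.009 g/mol = 0.099457 mol
mol H = 2 × 1.792 g H₂O ÷ 18.015 g/mol = 0.19895 mol
mass O = 1.992 − (1.1946 + 0.20054) = 0.59689 g → mol O = 0.59689 ÷ 15.999 = 0.037308 mol
Divide by the smallest (0.037308 mol): C 2.666, H 5.333, O 1.000
Multiplying each by 3 gives whole numbers: C 8.00, H 16.00, O 3.00
Empirical formula: C8H16O3
Empirical-formula mass = 160.21 g/mol; 320 ÷ 160.21 ≈ 2, so the molecular formula is C16H32O6.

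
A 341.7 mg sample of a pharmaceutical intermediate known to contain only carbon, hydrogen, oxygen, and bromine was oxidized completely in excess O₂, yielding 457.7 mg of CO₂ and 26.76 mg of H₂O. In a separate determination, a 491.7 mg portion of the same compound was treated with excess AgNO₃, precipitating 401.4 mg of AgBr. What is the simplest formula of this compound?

C7H2BrO4

mol C = 0.4577 g CO₂ ÷ 44.009 g/mol = 0.010400 mol
mol H = 2 × 0.02676 g H₂O ÷ 18.015 g/mol = 0.0029709 mol
From the AgBr data: mol Br per gram of compound = (0.4014 ÷ 187.772) ÷ 0.4917 = 0.0043476 mol/g, so in the 0.3417 g combustion sample mol Br = 0.0014856 mol
mass O = 0.3417 − (0.12492 + 0.0029946 + 0.11870) = 0.095087 g → mol O = 0.095087 ÷ 15.999 = 0.0059433 mol
Divide by the smallest (0.0014856 mol): C 7.001, H 2.000, Br 1.000, O 4.001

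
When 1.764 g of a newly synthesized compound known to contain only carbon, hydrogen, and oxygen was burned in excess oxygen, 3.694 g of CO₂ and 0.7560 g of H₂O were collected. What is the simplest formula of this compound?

C2H2O

mol C = 3.694 g CO₂ ÷ 44.009 g/mol = 0.083937 mol
mol H = 2 × 0.7560 g H₂O ÷ 18.015 g/mol = 0.083930 mol
mass O = 1.764 − (1.0082 + 0.084601) = 0.67123 g → mol O = 0.67123 ÷ 15.999 = 0.041954 mol
Divide by the smallest (0.041954 mol): C 2.001, H 2.001, O 1.000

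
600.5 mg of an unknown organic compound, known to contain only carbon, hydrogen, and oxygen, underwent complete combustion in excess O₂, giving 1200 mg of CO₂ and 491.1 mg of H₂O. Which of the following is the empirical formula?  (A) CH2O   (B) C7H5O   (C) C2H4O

(C) C2H4O

mol C = 1.200 g CO₂ ÷ 44.009 g/mol = 0.027267 mol
mol H = 2 × 0.4911 g H₂O ÷ 18.015 g/mol = 0.054521 mol
mass O = 0.6005 − (0.32751 + 0.054957) = 0.21804 g → mol O = 0.21804 ÷ 15.999 = 0.013628 mol
Divide by the smallest (0.013628 mol): C 2.001, H 4.001, O 1.000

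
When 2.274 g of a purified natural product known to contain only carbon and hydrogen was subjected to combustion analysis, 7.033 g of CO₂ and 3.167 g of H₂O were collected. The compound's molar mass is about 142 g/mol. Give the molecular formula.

mol C = 7.033 g CO₂ ÷ 44.009 g/mol = 0.15981 mol
mol H = 2 × 3.167 g H₂O ÷ 18.015 g/mol = 0.35160 mol
Divide by the smallest (0.15981 mol): C 1.000, H 2.200
Multiplying each by 5 gives whole numbers: C 5.00, H 11.00
Empirical formula: C5H11
Empirical-formula mass = 71.14 g/mol; 142 ÷ 71.14 ≈ 2, so the molecular formula is C10H22.

C10H22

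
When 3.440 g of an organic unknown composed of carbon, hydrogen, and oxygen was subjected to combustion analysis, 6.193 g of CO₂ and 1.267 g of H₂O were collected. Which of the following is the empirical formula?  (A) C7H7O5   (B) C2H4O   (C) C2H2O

(A) C7H7O5

mol C = 6.193 g CO₂ ÷ 44.009 g/mol = 0.14072 mol
mol H = 2 × 1.267 g H₂O ÷ 18.015 g/mol = 0.14066 mol
mass O = 3.440 − (1.6902 + 0.14179) = 1.6080 g → mol O = 1.6080 ÷ 15.999 = 0.10051 mol
Divide by the smallest (0.10051 mol): C 1.400, H 1.400, O 1.000
Multiplying each by 5 gives whole numbers: C 7.00, H 7.00, O 5.00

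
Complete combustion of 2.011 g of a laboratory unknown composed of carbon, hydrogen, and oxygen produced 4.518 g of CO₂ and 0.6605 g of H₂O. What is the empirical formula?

C7H5O3

mol C = 4.518 g CO₂ ÷ 44.009 g/mol = 0.10266 mol
mol H = 2 × 0.6605 g H₂O ÷ 18.015 g/mol = 0.073328 mol
mass O = 2.011 − (1.2331 + 0.073914) = 0.70403 g → mol O = 0.70403 ÷ 15.999 = 0.044004 mol
Divide by the smallest (0.044004 mol): C 2.333, H 1.666, O 1.000
Multiplying each by 3 gives whole numbers: C 7.00, H 5.00, O 3.00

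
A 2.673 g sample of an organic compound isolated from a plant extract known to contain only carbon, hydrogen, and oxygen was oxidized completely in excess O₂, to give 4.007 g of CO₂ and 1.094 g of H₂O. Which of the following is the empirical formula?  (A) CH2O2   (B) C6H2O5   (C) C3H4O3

mol C = 4.007 g CO₂ ÷ 44.009 g/mol = 0.091050 mol
mol H = 2 × 1.094 g H₂O ÷ 18.015 g/mol = 0.12145 mol
mass O = 2.673 − (1.0936 + 0.12243) = 1.4570 g → mol O = 1.4570 ÷ 15.999 = 0.091067 mol
Divide by the smallest (0.091050 mol): C 1.000, H 1.334, O 1.000
Multiplying each by 3 gives whole numbers: C 3.00, H 4.00, O 3.00

(C) C3H4O3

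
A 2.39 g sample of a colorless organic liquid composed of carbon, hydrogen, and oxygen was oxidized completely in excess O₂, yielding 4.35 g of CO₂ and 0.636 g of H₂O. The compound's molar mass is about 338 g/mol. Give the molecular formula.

mol C = 4.35 g CO₂ ÷ 44.009 g/mol = 0.09884 mol
mol H = 2 × 0.636 g H₂O ÷ 18.015 g/mol = 0.07061 mol
mass O = 2.39 − (1.187 + 0.07117) = 1.132 g → mol O = 1.132 ÷ 15.999 = 0.07073 mol
Divide by the smallest (0.07061 mol): C 1.400, H 1.000, O 1.002
Multiplying each by 5 gives whole numbers: C 7.00, H 5.00, O 5.01
Empirical formula: C7H5O5
Empirical-formula mass = 169.11 g/mol; 338 ÷ 169.11 ≈ 2, so the molecular formula is C14H10O10.

C14H10O10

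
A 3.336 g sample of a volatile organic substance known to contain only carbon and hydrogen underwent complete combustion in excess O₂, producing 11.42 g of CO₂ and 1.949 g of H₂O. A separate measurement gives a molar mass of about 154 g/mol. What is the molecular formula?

mol C = 11.42 g CO₂ ÷ 44.009 g/mol = 0.25949 mol
mol H = 2 × 1.949 g H₂O ÷ 18.015 g/mol = 0.21638 mol
Divide by the smallest (0.21638 mol): C 1.199, H 1.000
Multiplying each by 5 gives whole numbers: C 6.00, H 5.00
Empirical formula: C6H5
Empirical-formula mass = 77.11 g/mol; 154 ÷ 77.11 ≈ 2, so the molecular formula is C12H10.

C12H10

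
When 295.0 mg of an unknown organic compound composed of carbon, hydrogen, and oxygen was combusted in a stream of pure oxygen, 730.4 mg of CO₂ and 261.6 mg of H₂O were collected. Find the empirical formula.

mol C = 0.7304 g CO₂ ÷ 44.009 g/mol = 0.016597 mol
mol H = 2 × 0.2616 g H₂O ÷ 18.015 g/mol = 0.029042 mol
mass O = 0.2950 − (0.19934 + 0.029275) = 0.066383 g → mol O = 0.066383 ÷ 15.999 = 0.0041492 mol
Divide by the smallest (0.0041492 mol): C 4.000, H 6.999, O 1.000

C4H7O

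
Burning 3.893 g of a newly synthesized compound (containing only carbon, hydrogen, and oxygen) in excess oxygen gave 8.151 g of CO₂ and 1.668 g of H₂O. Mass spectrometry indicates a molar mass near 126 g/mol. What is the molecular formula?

mol C = 8.151 g CO₂ ÷ 44.009 g/mol = 0.18521 mol
mol H = 2 × 1.668 g H₂O ÷ 18.015 g/mol = 0.18518 mol
mass O = 3.893 − (2.2246 + 0.18666) = 1.4818 g → mol O = 1.4818 ÷ 15.999 = 0.092616 mol
Divide by the smallest (0.092616 mol): C 2.000, H 1.999, O 1.000
Empirical formula: C2H2O
Empirical-formula mass = 42.04 g/mol; 126 ÷ 42.04 ≈ 3, so the molecular formula is C6H6O3.

C6H6O3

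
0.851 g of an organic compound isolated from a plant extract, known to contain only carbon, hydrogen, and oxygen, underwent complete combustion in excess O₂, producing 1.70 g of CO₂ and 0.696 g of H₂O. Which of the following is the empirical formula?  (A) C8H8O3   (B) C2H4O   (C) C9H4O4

mol C = 1.70 g CO₂ ÷ 44.009 g/mol = 0.03863 mol
mol H = 2 × 0.696 g H₂O ÷ 18.015 g/mol = 0.07727 mol
mass O = 0.851 − (0.4640 + 0.07789) = 0.3091 g → mol O = 0.3091 ÷ 15.999 = 0.01932 mol
Divide by the smallest (0.01932 mol): C 1.999, H 3.999, O 1.000

(B) C2H4O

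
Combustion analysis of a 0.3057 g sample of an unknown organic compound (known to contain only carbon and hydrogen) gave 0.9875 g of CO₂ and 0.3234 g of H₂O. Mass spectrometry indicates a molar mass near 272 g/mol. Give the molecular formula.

C20H32

mol C = 0.9875 g CO₂ ÷ 44.009 g/mol = 0.022439 mol
mol H = 2 × 0.3234 g H₂O ÷ 18.015 g/mol = 0.035903 mol
Divide by the smallest (0.022439 mol): C 1.000, H 1.600
Multiplying each by 5 gives whole numbers: C 5.00, H 8.00
Empirical formula: C5H8
Empirical-formula mass = 68.12 g/mol; 272 ÷ 68.12 ≈ 4, so the molecular formula is C20H32.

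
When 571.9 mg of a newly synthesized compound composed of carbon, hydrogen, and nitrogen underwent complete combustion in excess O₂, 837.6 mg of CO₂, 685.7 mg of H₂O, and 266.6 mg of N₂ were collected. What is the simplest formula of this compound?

CH4N

mol C = 0.8376 g CO₂ ÷ 44.009 g/mol = 0.019032 mol
mol H = 2 × 0.6857 g H₂O ÷ 18.015 g/mol = 0.076125 mol
mol N = 2 × 0.2666 g N₂ ÷ 28.014 g/mol = 0.019033 mol
Divide by the smallest (0.019032 mol): C 1.000, H 4.000, N 1.000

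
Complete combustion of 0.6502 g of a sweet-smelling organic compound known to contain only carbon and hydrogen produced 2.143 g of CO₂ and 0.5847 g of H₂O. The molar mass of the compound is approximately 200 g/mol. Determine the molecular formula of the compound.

mol C = 2.143 g CO₂ ÷ 44.009 g/mol = 0.048695 mol
mol H = 2 × 0.5847 g H₂O ÷ 18.015 g/mol = 0.064913 mol
Divide by the smallest (0.048695 mol): C 1.000, H 1.333
Multiplying each by 3 gives whole numbers: C 3.00, H 4.00
Empirical formula: C3H4
Empirical-formula mass = 40.06 g/mol; 200 ÷ 40.06 ≈ 5, so the molecular formula is C15H20.

C15H20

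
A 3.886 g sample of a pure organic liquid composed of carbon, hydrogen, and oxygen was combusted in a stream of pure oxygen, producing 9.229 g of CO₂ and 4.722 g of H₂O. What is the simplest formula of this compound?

mol C = 9.229 g CO₂ ÷ 44.009 g/mol = 0.20971 mol
mol H = 2 × 4.722 g H₂O ÷ 18.015 g/mol = 0.52423 mol
mass O = 3.886 − (2.5188 + 0.52842) = 0.83878 g → mol O = 0.83878 ÷ 15.999 = 0.052427 mol
Divide by the smallest (0.052427 mol): C 4.000, H 9.999, O 1.000

C4H10O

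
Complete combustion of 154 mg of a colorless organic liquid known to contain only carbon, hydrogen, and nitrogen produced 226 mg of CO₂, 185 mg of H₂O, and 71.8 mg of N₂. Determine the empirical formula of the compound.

mol C = 0.226 g CO₂ ÷ 44.009 g/mol = 0.005135 mol
mol H = 2 × 0.185 g H₂O ÷ 18.015 g/mol = 0.02054 mol
mol N = 2 × 0.0718 g N₂ ÷ 28.014 g/mol = 0.005126 mol
Divide by the smallest (0.005126 mol): C 1.002, H 4.007, N 1.000

CH4N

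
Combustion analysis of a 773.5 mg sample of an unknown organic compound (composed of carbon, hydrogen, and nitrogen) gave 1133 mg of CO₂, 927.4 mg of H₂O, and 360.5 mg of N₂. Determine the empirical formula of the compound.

CH4N

mol C = 1.133 g CO₂ ÷ 44.009 g/mol = 0.025745 mol
mol H = 2 × 0.9274 g H₂O ÷ 18.015 g/mol = 0.10296 mol
mol N = 2 × 0.3605 g N₂ ÷ 28.014 g/mol = 0.025737 mol
Divide by the smallest (0.025737 mol): C 1.000, H 4.000, N 1.000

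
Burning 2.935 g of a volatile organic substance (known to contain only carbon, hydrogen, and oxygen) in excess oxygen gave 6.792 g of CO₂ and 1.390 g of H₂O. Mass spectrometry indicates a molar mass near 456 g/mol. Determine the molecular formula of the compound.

C24H24O9

mol C = 6.792 g CO₂ ÷ 44.009 g/mol = 0.15433 mol
mol H = 2 × 1.390 g H₂O ÷ 18.015 g/mol = 0.15432 mol
mass O = 2.935 − (1.8537 + 0.15555) = 0.92577 g → mol O = 0.92577 ÷ 15.999 = 0.057864 mol
Divide by the smallest (0.057864 mol): C 2.667, H 2.667, O 1.000
Multiplying each by 3 gives whole numbers: C 8.00, H 8.00, O 3.00
Empirical formula: C8H8O3
Empirical-formula mass = 152.15 g/mol; 456 ÷ 152.15 ≈ 3, so the molecular formula is C24H24O9.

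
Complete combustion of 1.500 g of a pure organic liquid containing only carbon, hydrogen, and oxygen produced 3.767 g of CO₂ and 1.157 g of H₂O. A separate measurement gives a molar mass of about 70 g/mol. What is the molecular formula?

C4H6O

mol C = 3.767 g CO₂ ÷ 44.009 g/mol = 0.085596 mol
mol H = 2 × 1.157 g H₂O ÷ 18.015 g/mol = 0.12845 mol
mass O = 1.500 − (1.0281 + 0.12948) = 0.34243 g → mol O = 0.34243 ÷ 15.999 = 0.021403 mol
Divide by the smallest (0.021403 mol): C 3.999, H 6.001, O 1.000
Empirical formula: C4H6O
Empirical-formula mass = 70.09 g/mol; 70 ÷ 70.09 ≈ 1, so the molecular formula is C4H6O.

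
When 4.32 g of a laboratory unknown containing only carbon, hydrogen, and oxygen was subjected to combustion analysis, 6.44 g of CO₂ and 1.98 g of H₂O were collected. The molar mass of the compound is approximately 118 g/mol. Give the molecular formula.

C4H6O4

mol C = 6.44 g CO₂ ÷ 44.009 g/mol = 0.1463 mol
mol H = 2 × 1.98 g H₂O ÷ 18.015 g/mol = 0.2198 mol
mass O = 4.32 − (1.758 + 0.2216) = 2.341 g → mol O = 2.341 ÷ 15.999 = 0.1463 mol
Divide by the smallest (0.1463 mol): C 1.000, H 1.502, O 1.000
Multiplying each by 2 gives whole numbers: C 2.00, H 3.00, O 2.00
Empirical formula: C2H3O2
Empirical-formula mass = 59.04 g/mol; 118 ÷ 59.04 ≈ 2, so the molecular formula is C4H6O4.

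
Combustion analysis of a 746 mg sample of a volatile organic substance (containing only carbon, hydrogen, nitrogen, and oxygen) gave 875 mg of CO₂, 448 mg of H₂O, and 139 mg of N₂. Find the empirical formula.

mol C = 0.875 g CO₂ ÷ 44.009 g/mol = 0.01988 mol
mol H = 2 × 0.448 g H₂O ÷ 18.015 g/mol = 0.04974 mol
mol N = 2 × 0.139 g N₂ ÷ 28.014 g/mol = 0.009924 mol
mass O = 0.746 − (0.2388 + 0.05013 + 0.1390) = 0.3181 g → mol O = 0.3181 ÷ 15.999 = 0.01988 mol
Divide by the smallest (0.009924 mol): C 2.004, H 5.012, N 1.000, O 2.003

C2H5NO2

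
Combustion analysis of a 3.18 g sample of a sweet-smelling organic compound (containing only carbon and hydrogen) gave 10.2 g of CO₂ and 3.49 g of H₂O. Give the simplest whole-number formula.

C3H5

mol C = 10.2 g CO₂ ÷ 44.009 g/mol = 0.2318 mol
mol H = 2 × 3.49 g H₂O ÷ 18.015 g/mol = 0.3875 mol
Divide by the smallest (0.2318 mol): C 1.000, H 1.672
Multiplying each by 3 gives whole numbers: C 3.00, H 5.02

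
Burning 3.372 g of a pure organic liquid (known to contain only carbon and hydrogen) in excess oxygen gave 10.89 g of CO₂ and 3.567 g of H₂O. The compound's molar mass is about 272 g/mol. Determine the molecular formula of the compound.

mol C = 10.89 g CO₂ ÷ 44.009 g/mol = 0.24745 mol
mol H = 2 × 3.567 g H₂O ÷ 18.015 g/mol = 0.39600 mol
Divide by the smallest (0.24745 mol): C 1.000, H 1.600
Multiplying each by 5 gives whole numbers: C 5.00, H 8.00
Empirical formula: C5H8
Empirical-formula mass = 68.12 g/mol; 272 ÷ 68.12 ≈ 4, so the molecular formula is C20H32.

C20H32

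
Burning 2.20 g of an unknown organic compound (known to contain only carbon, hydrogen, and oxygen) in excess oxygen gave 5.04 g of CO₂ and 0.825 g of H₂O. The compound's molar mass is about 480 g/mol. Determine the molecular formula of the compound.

C25H20O10

mol C = 5.04 g CO₂ ÷ 44.009 g/mol = 0.1145 mol
mol H = 2 × 0.825 g H₂O ÷ 18.015 g/mol = 0.09159 mol
mass O = 2.20 − (1.376 + 0.09232) = 0.7322 g → mol O = 0.7322 ÷ 15.999 = 0.04576 mol
Divide by the smallest (0.04576 mol): C 2.503, H 2.001, O 1.000
Multiplying each by 2 gives whole numbers: C 5.01, H 4.00, O 2.00
Empirical formula: C5H4O2
Empirical-formula mass = 96.08 g/mol; 480 ÷ 96.08 ≈ 5, so the molecular formula is C25H20O10.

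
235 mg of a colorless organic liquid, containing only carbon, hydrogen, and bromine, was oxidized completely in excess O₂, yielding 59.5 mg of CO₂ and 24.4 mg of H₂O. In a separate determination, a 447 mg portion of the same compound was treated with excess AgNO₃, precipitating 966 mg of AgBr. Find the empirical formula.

mol C = 0.0595 g CO₂ ÷ 44.009 g/mol = 0.001352 mol
mol H = 2 × 0.0244 g H₂O ÷ 18.015 g/mol = 0.002709 mol
From the AgBr data: mol Br per gram of compound = (0.966 ÷ 187.772) ÷ 0.447 = 0.01151 mol/g, so in the 0.235 g combustion sample mol Br = 0.002705 mol
Divide by the smallest (0.001352 mol): C 1.000, H 2.004, Br 2.000

CH2Br2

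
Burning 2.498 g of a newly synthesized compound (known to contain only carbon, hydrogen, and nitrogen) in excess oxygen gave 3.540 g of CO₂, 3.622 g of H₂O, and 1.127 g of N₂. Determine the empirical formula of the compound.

mol C = 3.540 g CO₂ ÷ 44.009 g/mol = 0.080438 mol
mol H = 2 × 3.622 g H₂O ÷ 18.015 g/mol = 0.40211 mol
mol N = 2 × 1.127 g N₂ ÷ 28.014 g/mol = 0.080460 mol
Divide by the smallest (0.080438 mol): C 1.000, H 4.999, N 1.000

CH5N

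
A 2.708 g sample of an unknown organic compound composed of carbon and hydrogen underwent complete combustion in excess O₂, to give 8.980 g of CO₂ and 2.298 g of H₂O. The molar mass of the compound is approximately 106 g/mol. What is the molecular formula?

C8H10

mol C = 8.980 g CO₂ ÷ 44.009 g/mol = 0.20405 mol
mol H = 2 × 2.298 g H₂O ÷ 18.015 g/mol = 0.25512 mol
Divide by the smallest (0.20405 mol): C 1.000, H 1.250
Multiplying each by 4 gives whole numbers: C 4.00, H 5.00
Empirical formula: C4H5
Empirical-formula mass = 53.08 g/mol; 106 ÷ 53.08 ≈ 2, so the molecular formula is C8H10.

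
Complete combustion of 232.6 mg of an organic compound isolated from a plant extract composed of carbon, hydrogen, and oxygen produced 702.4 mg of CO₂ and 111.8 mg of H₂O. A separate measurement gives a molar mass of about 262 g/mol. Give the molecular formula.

C18H14O2

mol C = 0.7024 g CO₂ ÷ 44.009 g/mol = 0.015960 mol
mol H = 2 × 0.1118 g H₂O ÷ 18.015 g/mol = 0.012412 mol
mass O = 0.2326 − (0.19170 + 0.012511) = 0.028389 g → mol O = 0.028389 ÷ 15.999 = 0.0017744 mol
Divide by the smallest (0.0017744 mol): C 8.995, H 6.995, O 1.000
Empirical formula: C9H7O
Empirical-formula mass = 131.15 g/mol; 262 ÷ 131.15 ≈ 2, so the molecular formula is C18H14O2.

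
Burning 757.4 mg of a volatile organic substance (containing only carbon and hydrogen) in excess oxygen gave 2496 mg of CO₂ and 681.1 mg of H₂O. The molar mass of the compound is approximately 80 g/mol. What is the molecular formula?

C6H8

mol C = 2.496 g CO₂ ÷ 44.009 g/mol = 0.056716 mol
mol H = 2 × 0.6811 g H₂O ÷ 18.015 g/mol = 0.075615 mol
Divide by the smallest (0.056716 mol): C 1.000, H 1.333
Multiplying each by 3 gives whole numbers: C 3.00, H 4.00
Empirical formula: C3H4
Empirical-formula mass = 40.06 g/mol; 80 ÷ 40.06 ≈ 2, so the molecular formula is C6H8.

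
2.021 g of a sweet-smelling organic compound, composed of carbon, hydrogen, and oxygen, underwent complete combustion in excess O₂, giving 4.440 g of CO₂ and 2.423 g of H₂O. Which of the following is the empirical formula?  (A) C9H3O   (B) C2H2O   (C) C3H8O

mol C = 4.440 g CO₂ ÷ 44.009 g/mol = 0.10089 mol
mol H = 2 × 2.423 g H₂O ÷ 18.015 g/mol = 0.26900 mol
mass O = 2.021 − (1.2118 + 0.27115) = 0.53808 g → mol O = 0.53808 ÷ 15.999 = 0.033632 mol
Divide by the smallest (0.033632 mol): C 3.000, H 7.998, O 1.000

(C) C3H8O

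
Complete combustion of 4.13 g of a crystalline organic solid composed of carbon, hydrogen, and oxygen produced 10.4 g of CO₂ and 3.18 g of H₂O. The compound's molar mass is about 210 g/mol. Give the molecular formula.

C12H18O3

mol C = 10.4 g CO₂ ÷ 44.009 g/mol = 0.2363 mol
mol H = 2 × 3.18 g H₂O ÷ 18.015 g/mol = 0.3530 mol
mass O = 4.13 − (2.838 + 0.3559) = 0.9358 g → mol O = 0.9358 ÷ 15.999 = 0.05849 mol
Divide by the smallest (0.05849 mol): C 4.040, H 6.036, O 1.000
Empirical formula: C4H6O
Empirical-formula mass = 70.09 g/mol; 210 ÷ 70.09 ≈ 3, so the molecular formula is C12H18O3.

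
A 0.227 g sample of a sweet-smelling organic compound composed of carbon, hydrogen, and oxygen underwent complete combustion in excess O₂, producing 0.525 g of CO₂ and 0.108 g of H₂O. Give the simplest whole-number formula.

mol C = 0.525 g CO₂ ÷ 44.009 g/mol = 0.01193 mol
mol H = 2 × 0.108 g H₂O ÷ 18.015 g/mol = 0.01199 mol
mass O = 0.227 − (0.1433 + 0.01209) = 0.07163 g → mol O = 0.07163 ÷ 15.999 = 0.004477 mol
Divide by the smallest (0.004477 mol): C 2.664, H 2.678, O 1.000
Multiplying each by 3 gives whole numbers: C 7.99, H 8.03, O 3.00

C8H8O3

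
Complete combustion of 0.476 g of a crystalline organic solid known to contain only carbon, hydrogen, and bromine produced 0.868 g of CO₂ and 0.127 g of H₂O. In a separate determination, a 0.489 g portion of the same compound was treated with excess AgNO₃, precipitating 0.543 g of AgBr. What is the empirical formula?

C7H5Br

mol C = 0.868 g CO₂ ÷ 44.009 g/mol = 0.01972 mol
mol H = 2 × 0.127 g H₂O ÷ 18.015 g/mol = 0.01410 mol
From the AgBr data: mol Br per gram of compound = (0.543 ÷ 187.772) ÷ 0.489 = 0.005914 mol/g, so in the 0.476 g combustion sample mol Br = 0.002815 mol
Divide by the smallest (0.002815 mol): C 7.007, H 5.009, Br 1.000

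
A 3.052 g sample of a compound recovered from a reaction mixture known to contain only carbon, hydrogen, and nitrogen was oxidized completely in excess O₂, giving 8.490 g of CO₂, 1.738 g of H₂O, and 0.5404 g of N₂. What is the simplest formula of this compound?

mol C = 8.490 g CO₂ ÷ 44.009 g/mol = 0.19292 mol
mol H = 2 × 1.738 g H₂O ÷ 18.015 g/mol = 0.19295 mol
mol N = 2 × 0.5404 g N₂ ÷ 28.014 g/mol = 0.038581 mol
Divide by the smallest (0.038581 mol): C 5.000, H 5.001, N 1.000

C5H5N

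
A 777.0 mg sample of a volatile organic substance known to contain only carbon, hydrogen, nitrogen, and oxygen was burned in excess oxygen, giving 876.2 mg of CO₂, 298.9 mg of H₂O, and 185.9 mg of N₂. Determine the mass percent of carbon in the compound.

30.78%

mol C = 0.8762 g CO₂ ÷ 44.009 g/mol = 0.019910 mol
mol H = 2 × 0.2989 g H₂O ÷ 18.015 g/mol = 0.033183 mol
mol N = 2 × 0.1859 g N₂ ÷ 28.014 g/mol = 0.013272 mol
mass O = 0.7770 − (0.23913 + 0.033449 + 0.18590) = 0.31852 g → mol O = 0.31852 ÷ 15.999 = 0.019909 mol
mass % C = 0.23913 g ÷ 0.7770 g × 100%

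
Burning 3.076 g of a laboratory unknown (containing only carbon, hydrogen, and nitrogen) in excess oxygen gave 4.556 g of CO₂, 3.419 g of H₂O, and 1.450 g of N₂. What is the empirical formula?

mol C = 4.556 g CO₂ ÷ 44.009 g/mol = 0.10352 mol
mol H = 2 × 3.419 g H₂O ÷ 18.015 g/mol = 0.37957 mol
mol N = 2 × 1.450 g N₂ ÷ 28.014 g/mol = 0.10352 mol
Divide by the smallest (0.10352 mol): C 1.000, H 3.667, N 1.000
Multiplying each by 3 gives whole numbers: C 3.00, H 11.00, N 3.00

C3H11N3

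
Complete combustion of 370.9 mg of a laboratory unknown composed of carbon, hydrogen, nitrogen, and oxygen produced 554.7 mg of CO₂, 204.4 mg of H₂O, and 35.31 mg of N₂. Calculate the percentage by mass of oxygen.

mol C = 0.5547 g CO₂ ÷ 44.009 g/mol = 0.012604 mol
mol H = 2 × 0.2044 g H₂O ÷ 18.015 g/mol = 0.022692 mol
mol N = 2 × 0.03531 g N₂ ÷ 28.014 g/mol = 0.0025209 mol
mass O = 0.3709 − (0.15139 + 0.022874 + 0.035310) = 0.16133 g → mol O = 0.16133 ÷ 15.999 = 0.010084 mol
mass % O = 0.16133 g ÷ 0.3709 g × 100%

43.50%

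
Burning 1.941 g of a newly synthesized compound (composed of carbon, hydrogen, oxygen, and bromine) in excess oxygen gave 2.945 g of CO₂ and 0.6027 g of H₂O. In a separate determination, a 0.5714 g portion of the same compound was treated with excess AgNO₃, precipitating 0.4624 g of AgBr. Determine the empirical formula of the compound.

C8H8BrO3

mol C = 2.945 g CO₂ ÷ 44.009 g/mol = 0.066918 mol
mol H = 2 × 0.6027 g H₂O ÷ 18.015 g/mol = 0.066911 mol
From the AgBr data: mol Br per gram of compound = (0.4624 ÷ 187.772) ÷ 0.5714 = 0.0043097 mol/g, so in the 1.941 g combustion sample mol Br = 0.0083651 mol
mass O = 1.941 − (0.80375 + 0.067446 + 0.66841) = 0.40139 g → mol O = 0.40139 ÷ 15.999 = 0.025089 mol
Divide by the smallest (0.0083651 mol): C 8.000, H 7.999, Br 1.000, O 2.999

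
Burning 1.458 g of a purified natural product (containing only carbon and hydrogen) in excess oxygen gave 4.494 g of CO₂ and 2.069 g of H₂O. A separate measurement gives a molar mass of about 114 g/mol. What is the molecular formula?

mol C = 4.494 g CO₂ ÷ 44.009 g/mol = 0.10212 mol
mol H = 2 × 2.069 g H₂O ÷ 18.015 g/mol = 0.22970 mol
Divide by the smallest (0.10212 mol): C 1.000, H 2.249
Multiplying each by 4 gives whole numbers: C 4.00, H 9.00
Empirical formula: C4H9
Empirical-formula mass = 57.12 g/mol; 114 ÷ 57.12 ≈ 2, so the molecular formula is C8H18.

C8H18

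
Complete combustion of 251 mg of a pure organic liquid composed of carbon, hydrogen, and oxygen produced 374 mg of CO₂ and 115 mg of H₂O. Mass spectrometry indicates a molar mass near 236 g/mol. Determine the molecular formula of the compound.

C8H12O8

mol C = 0.374 g CO₂ ÷ 44.009 g/mol = 0.008498 mol
mol H = 2 × 0.115 g H₂O ÷ 18.015 g/mol = 0.01277 mol
mass O = 0.251 − (0.1021 + 0.01287) = 0.1361 g → mol O = 0.1361 ÷ 15.999 = 0.008504 mol
Divide by the smallest (0.008498 mol): C 1.000, H 1.502, O 1.001
Multiplying each by 2 gives whole numbers: C 2.00, H 3.00, O 2.00
Empirical formula: C2H3O2
Empirical-formula mass = 59.04 g/mol; 236 ÷ 59.04 ≈ 4, so the molecular formula is C8H12O8.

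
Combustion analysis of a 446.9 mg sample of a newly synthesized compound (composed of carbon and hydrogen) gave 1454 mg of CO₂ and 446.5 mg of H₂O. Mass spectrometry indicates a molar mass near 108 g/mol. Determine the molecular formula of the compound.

C8H12

mol C = 1.454 g CO₂ ÷ 44.009 g/mol = 0.033039 mol
mol H = 2 × 0.4465 g H₂O ÷ 18.015 g/mol = 0.049570 mol
Divide by the smallest (0.033039 mol): C 1.000, H 1.500
Multiplying each by 2 gives whole numbers: C 2.00, H 3.00
Empirical formula: C2H3
Empirical-formula mass = 27.05 g/mol; 108 ÷ 27.05 ≈ 4, so the molecular formula is C8H12.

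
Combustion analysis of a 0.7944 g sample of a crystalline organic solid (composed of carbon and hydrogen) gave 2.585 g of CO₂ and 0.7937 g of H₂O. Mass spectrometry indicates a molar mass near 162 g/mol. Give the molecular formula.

C12H18

mol C = 2.585 g CO₂ ÷ 44.009 g/mol = 0.058738 mol
mol H = 2 × 0.7937 g H₂O ÷ 18.015 g/mol = 0.088115 mol
Divide by the smallest (0.058738 mol): C 1.000, H 1.500
Multiplying each by 2 gives whole numbers: C 2.00, H 3.00
Empirical formula: C2H3
Empirical-formula mass = 27.05 g/mol; 162 ÷ 27.05 ≈ 6, so the molecular formula is C12H18.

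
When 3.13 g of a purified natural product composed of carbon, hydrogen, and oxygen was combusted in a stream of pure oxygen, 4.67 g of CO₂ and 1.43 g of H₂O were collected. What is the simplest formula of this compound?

C2H3O2

mol C = 4.67 g CO₂ ÷ 44.009 g/mol = 0.1061 mol
mol H = 2 × 1.43 g H₂O ÷ 18.015 g/mol = 0.1588 mol
mass O = 3.13 − (1.275 + 0.1600) = 1.695 g → mol O = 1.695 ÷ 15.999 = 0.1060 mol
Divide by the smallest (0.1060 mol): C 1.001, H 1.498, O 1.000
Multiplying each by 2 gives whole numbers: C 2.00, H 3.00, O 2.00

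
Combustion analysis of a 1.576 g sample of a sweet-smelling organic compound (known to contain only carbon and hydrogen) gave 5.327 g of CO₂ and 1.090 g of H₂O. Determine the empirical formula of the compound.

CH

mol C = 5.327 g CO₂ ÷ 44.009 g/mol = 0.12104 mol
mol H = 2 × 1.090 g H₂O ÷ 18.015 g/mol = 0.12101 mol
Divide by the smallest (0.12101 mol): C 1.000, H 1.000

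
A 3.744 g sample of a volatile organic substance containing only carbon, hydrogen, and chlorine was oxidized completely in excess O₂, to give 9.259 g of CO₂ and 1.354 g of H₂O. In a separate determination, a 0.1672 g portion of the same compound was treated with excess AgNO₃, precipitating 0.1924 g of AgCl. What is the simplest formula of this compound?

C7H5Cl

mol C = 9.259 g CO₂ ÷ 44.009 g/mol = 0.21039 mol
mol H = 2 × 1.354 g H₂O ÷ 18.015 g/mol = 0.15032 mol
From the AgCl data: mol Cl per gram of compound = (0.1924 ÷ 143.318) ÷ 0.1672 = 0.0080291 mol/g, so in the 3.744 g combustion sample mol Cl = 0.030061 mol
Divide by the smallest (0.030061 mol): C 6.999, H 5.000, Cl 1.000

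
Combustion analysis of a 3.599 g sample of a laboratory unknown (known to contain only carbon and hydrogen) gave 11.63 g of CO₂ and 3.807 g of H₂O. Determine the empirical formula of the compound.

mol C = 11.63 g CO₂ ÷ 44.009 g/mol = 0.26426 mol
mol H = 2 × 3.807 g H₂O ÷ 18.015 g/mol = 0.42265 mol
Divide by the smallest (0.26426 mol): C 1.000, H 1.599
Multiplying each by 5 gives whole numbers: C 5.00, H 8.00

C5H8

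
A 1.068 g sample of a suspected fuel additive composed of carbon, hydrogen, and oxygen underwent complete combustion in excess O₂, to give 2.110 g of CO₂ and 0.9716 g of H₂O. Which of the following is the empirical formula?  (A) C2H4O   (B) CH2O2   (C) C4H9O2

(C) C4H9O2

mol C = 2.110 g CO₂ ÷ 44.009 g/mol = 0.047945 mol
mol H = 2 × 0.9716 g H₂O ÷ 18.015 g/mol = 0.10787 mol
mass O = 1.068 − (0.57586 + 0.10873) = 0.38341 g → mol O = 0.38341 ÷ 15.999 = 0.023964 mol
Divide by the smallest (0.023964 mol): C 2.001, H 4.501, O 1.000
Multiplying each by 2 gives whole numbers: C 4.00, H 9.00, O 2.00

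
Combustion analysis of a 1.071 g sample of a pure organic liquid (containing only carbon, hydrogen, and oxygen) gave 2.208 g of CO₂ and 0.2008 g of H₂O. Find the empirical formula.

mol C = 2.208 g CO₂ ÷ 44.009 g/mol = 0.050172 mol
mol H = 2 × 0.2008 g H₂O ÷ 18.015 g/mol = 0.022293 mol
mass O = 1.071 − (0.60261 + 0.022471) = 0.44592 g → mol O = 0.44592 ÷ 15.999 = 0.027872 mol
Divide by the smallest (0.022293 mol): C 2.251, H 1.000, O 1.250
Multiplying each by 4 gives whole numbers: C 9.00, H 4.00, O 5.00

C9H4O5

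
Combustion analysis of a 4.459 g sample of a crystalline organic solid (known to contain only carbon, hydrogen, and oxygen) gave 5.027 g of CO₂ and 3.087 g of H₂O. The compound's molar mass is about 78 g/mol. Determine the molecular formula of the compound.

mol C = 5.027 g CO₂ ÷ 44.009 g/mol = 0.11423 mol
mol H = 2 × 3.087 g H₂O ÷ 18.015 g/mol = 0.34271 mol
mass O = 4.459 − (1.3720 + 0.34546) = 2.7416 g → mol O = 2.7416 ÷ 15.999 = 0.17136 mol
Divide by the smallest (0.11423 mol): C 1.000, H 3.000, O 1.500
Multiplying each by 2 gives whole numbers: C 2.00, H 6.00, O 3.00
Empirical formula: C2H6O3
Empirical-formula mass = 78.07 g/mol; 78 ÷ 78.07 ≈ 1, so the molecular formula is C2H6O3.

C2H6O3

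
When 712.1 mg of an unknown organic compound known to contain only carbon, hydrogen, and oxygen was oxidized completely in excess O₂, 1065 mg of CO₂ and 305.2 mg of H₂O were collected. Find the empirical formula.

mol C = 1.065 g CO₂ ÷ 44.009 g/mol = 0.024200 mol
mol H = 2 × 0.3052 g H₂O ÷ 18.015 g/mol = 0.033883 mol
mass O = 0.7121 − (0.29066 + 0.034154) = 0.38728 g → mol O = 0.38728 ÷ 15.999 = 0.024207 mol
Divide by the smallest (0.024200 mol): C 1.000, H 1.400, O 1.000
Multiplying each by 5 gives whole numbers: C 5.00, H 7.00, O 5.00

C5H7O5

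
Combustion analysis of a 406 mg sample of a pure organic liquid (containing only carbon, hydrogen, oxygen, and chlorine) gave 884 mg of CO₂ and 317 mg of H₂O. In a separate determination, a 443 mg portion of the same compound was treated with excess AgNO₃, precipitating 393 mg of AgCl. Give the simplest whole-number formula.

C8H14ClO

mol C = 0.884 g CO₂ ÷ 44.009 g/mol = 0.02009 mol
mol H = 2 × 0.317 g H₂O ÷ 18.015 g/mol = 0.03519 mol
From the AgCl data: mol Cl per gram of compound = (0.393 ÷ 143.318) ÷ 0.443 = 0.006190 mol/g, so in the 0.406 g combustion sample mol Cl = 0.002513 mol
mass O = 0.406 − (0.2413 + 0.03547 + 0.08909) = 0.04017 g → mol O = 0.04017 ÷ 15.999 = 0.002511 mol
Divide by the smallest (0.002511 mol): C 8.000, H 14.016, Cl 1.001, O 1.000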